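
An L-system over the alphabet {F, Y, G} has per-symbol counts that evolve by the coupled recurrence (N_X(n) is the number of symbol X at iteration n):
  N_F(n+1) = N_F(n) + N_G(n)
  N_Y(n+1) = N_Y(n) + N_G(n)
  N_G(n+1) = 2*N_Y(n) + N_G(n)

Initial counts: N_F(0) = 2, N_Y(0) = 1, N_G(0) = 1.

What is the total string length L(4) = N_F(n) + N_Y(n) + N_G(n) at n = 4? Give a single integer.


Step 0: N_F=2, N_Y=1, N_G=1, L=4
Step 1: N_F=3, N_Y=2, N_G=3, L=8
Step 2: N_F=6, N_Y=5, N_G=7, L=18
Step 3: N_F=13, N_Y=12, N_G=17, L=42
Step 4: N_F=30, N_Y=29, N_G=41, L=100

Answer: 100


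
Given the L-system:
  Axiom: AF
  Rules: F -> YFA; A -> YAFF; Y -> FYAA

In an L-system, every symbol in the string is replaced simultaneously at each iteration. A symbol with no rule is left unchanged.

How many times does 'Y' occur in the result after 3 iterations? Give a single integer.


Step 0: AF  (0 'Y')
Step 1: YAFFYFA  (2 'Y')
Step 2: FYAAYAFFYFAYFAFYAAYFAYAFF  (7 'Y')
Step 3: YFAFYAAYAFFYAFFFYAAYAFFYFAYFAFYAAYFAYAFFFYAAYFAYAFFYFAFYAAYAFFYAFFFYAAYFAYAFFFYAAYAFFYFAYFA  (25 'Y')

Answer: 25


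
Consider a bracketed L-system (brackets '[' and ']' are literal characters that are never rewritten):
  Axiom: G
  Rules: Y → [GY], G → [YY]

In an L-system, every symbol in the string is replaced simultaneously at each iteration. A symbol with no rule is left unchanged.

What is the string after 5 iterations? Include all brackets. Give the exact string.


Answer: [[[[[YY][GY]][[YY][GY]]][[[GY][GY]][[YY][GY]]]][[[[YY][GY]][[YY][GY]]][[[GY][GY]][[YY][GY]]]]]

Derivation:
Step 0: G
Step 1: [YY]
Step 2: [[GY][GY]]
Step 3: [[[YY][GY]][[YY][GY]]]
Step 4: [[[[GY][GY]][[YY][GY]]][[[GY][GY]][[YY][GY]]]]
Step 5: [[[[[YY][GY]][[YY][GY]]][[[GY][GY]][[YY][GY]]]][[[[YY][GY]][[YY][GY]]][[[GY][GY]][[YY][GY]]]]]


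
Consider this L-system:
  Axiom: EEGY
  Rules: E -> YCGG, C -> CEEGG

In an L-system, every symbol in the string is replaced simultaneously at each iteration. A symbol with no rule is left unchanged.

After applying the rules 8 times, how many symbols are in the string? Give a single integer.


Step 0: length = 4
Step 1: length = 10
Step 2: length = 18
Step 3: length = 38
Step 4: length = 74
Step 5: length = 150
Step 6: length = 298
Step 7: length = 598
Step 8: length = 1194

Answer: 1194


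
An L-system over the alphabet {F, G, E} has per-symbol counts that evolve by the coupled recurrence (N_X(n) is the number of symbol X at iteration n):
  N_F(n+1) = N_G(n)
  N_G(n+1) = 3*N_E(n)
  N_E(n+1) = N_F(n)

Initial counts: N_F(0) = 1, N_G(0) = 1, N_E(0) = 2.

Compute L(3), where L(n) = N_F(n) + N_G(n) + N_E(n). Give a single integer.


Step 0: N_F=1, N_G=1, N_E=2, L=4
Step 1: N_F=1, N_G=6, N_E=1, L=8
Step 2: N_F=6, N_G=3, N_E=1, L=10
Step 3: N_F=3, N_G=3, N_E=6, L=12

Answer: 12


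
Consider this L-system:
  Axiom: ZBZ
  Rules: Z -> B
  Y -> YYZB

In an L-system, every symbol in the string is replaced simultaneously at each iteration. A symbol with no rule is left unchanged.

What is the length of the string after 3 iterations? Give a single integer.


Step 0: length = 3
Step 1: length = 3
Step 2: length = 3
Step 3: length = 3

Answer: 3


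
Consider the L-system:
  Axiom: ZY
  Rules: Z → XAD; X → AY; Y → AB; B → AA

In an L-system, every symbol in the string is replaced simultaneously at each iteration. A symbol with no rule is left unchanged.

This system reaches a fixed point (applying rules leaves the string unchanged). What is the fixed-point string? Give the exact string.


Step 0: ZY
Step 1: XADAB
Step 2: AYADAAA
Step 3: AABADAAA
Step 4: AAAAADAAA
Step 5: AAAAADAAA  (unchanged — fixed point at step 4)

Answer: AAAAADAAA


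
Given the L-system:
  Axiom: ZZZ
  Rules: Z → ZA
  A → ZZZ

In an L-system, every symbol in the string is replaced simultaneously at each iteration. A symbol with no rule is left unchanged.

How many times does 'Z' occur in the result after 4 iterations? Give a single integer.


Step 0: ZZZ  (3 'Z')
Step 1: ZAZAZA  (3 'Z')
Step 2: ZAZZZZAZZZZAZZZ  (12 'Z')
Step 3: ZAZZZZAZAZAZAZZZZAZAZAZAZZZZAZAZA  (21 'Z')
Step 4: ZAZZZZAZAZAZAZZZZAZZZZAZZZZAZZZZAZAZAZAZZZZAZZZZAZZZZAZZZZAZAZAZAZZZZAZZZZAZZZ  (57 'Z')

Answer: 57


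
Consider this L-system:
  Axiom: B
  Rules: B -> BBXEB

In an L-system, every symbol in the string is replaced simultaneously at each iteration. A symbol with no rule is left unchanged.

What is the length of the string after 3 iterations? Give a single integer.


Step 0: length = 1
Step 1: length = 5
Step 2: length = 17
Step 3: length = 53

Answer: 53


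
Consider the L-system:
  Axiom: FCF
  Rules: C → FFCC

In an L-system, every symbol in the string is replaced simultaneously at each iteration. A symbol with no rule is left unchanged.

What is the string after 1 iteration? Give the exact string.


Step 0: FCF
Step 1: FFFCCF

Answer: FFFCCF


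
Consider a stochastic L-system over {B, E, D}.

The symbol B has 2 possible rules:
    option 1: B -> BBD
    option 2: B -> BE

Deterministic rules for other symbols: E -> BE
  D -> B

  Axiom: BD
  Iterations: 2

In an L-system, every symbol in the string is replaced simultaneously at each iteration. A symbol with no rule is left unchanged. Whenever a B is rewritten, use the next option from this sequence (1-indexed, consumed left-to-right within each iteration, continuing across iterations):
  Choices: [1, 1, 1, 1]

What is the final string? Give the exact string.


Answer: BBDBBDBBBD

Derivation:
Step 0: BD
Step 1: BBDB  (used choices [1])
Step 2: BBDBBDBBBD  (used choices [1, 1, 1])


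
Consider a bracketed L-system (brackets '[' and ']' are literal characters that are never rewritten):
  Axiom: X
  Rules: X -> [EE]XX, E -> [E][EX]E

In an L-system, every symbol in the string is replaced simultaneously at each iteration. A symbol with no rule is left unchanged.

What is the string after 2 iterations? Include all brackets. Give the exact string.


Step 0: X
Step 1: [EE]XX
Step 2: [[E][EX]E[E][EX]E][EE]XX[EE]XX

Answer: [[E][EX]E[E][EX]E][EE]XX[EE]XX


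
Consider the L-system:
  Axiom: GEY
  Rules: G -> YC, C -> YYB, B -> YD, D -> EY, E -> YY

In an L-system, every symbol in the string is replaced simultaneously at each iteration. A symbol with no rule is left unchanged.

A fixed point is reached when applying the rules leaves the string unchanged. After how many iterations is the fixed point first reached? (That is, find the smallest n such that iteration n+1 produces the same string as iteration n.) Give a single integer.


Step 0: GEY
Step 1: YCYYY
Step 2: YYYBYYY
Step 3: YYYYDYYY
Step 4: YYYYEYYYY
Step 5: YYYYYYYYYY
Step 6: YYYYYYYYYY  (unchanged — fixed point at step 5)

Answer: 5


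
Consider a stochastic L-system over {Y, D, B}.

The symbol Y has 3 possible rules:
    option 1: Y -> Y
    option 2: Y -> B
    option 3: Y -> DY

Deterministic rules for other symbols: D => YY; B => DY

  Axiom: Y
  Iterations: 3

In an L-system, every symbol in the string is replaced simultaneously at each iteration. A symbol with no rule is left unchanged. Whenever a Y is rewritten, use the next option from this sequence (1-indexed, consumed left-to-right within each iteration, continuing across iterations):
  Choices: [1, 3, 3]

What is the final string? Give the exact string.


Step 0: Y
Step 1: Y  (used choices [1])
Step 2: DY  (used choices [3])
Step 3: YYDY  (used choices [3])

Answer: YYDY


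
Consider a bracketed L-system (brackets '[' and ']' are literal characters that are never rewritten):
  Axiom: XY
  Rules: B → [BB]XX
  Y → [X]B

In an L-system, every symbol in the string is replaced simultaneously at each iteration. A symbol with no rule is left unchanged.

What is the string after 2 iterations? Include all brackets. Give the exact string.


Step 0: XY
Step 1: X[X]B
Step 2: X[X][BB]XX

Answer: X[X][BB]XX


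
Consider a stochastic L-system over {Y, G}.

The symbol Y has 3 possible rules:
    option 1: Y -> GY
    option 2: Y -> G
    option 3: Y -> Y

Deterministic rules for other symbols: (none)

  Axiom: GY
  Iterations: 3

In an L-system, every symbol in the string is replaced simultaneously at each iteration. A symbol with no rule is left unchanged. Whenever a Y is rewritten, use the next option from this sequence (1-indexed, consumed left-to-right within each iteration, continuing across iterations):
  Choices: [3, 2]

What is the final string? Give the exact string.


Step 0: GY
Step 1: GY  (used choices [3])
Step 2: GG  (used choices [2])
Step 3: GG  (used choices [])

Answer: GG


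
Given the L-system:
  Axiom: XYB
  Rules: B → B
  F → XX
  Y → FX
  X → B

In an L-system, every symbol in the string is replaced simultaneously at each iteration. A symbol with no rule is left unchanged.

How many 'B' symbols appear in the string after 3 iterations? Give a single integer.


Step 0: XYB  (1 'B')
Step 1: BFXB  (2 'B')
Step 2: BXXBB  (3 'B')
Step 3: BBBBB  (5 'B')

Answer: 5


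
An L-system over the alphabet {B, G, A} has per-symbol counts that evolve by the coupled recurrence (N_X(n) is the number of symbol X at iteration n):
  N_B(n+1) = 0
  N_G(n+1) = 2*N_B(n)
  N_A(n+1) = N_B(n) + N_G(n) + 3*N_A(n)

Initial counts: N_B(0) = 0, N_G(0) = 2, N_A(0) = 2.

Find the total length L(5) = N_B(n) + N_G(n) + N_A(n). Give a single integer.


Step 0: N_B=0, N_G=2, N_A=2, L=4
Step 1: N_B=0, N_G=0, N_A=8, L=8
Step 2: N_B=0, N_G=0, N_A=24, L=24
Step 3: N_B=0, N_G=0, N_A=72, L=72
Step 4: N_B=0, N_G=0, N_A=216, L=216
Step 5: N_B=0, N_G=0, N_A=648, L=648

Answer: 648


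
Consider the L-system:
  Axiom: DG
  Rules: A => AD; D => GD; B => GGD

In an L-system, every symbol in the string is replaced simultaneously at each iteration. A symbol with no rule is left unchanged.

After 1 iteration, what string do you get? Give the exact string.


Step 0: DG
Step 1: GDG

Answer: GDG


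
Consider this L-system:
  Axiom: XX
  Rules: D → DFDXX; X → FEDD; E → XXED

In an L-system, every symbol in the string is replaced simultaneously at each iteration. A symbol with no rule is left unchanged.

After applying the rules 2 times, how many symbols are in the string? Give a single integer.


Step 0: length = 2
Step 1: length = 8
Step 2: length = 30

Answer: 30


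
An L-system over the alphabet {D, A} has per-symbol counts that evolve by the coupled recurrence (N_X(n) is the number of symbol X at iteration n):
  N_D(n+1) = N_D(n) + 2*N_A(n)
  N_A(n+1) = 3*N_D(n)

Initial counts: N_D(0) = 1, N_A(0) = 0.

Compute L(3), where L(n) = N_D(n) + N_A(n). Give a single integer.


Answer: 34

Derivation:
Step 0: N_D=1, N_A=0, L=1
Step 1: N_D=1, N_A=3, L=4
Step 2: N_D=7, N_A=3, L=10
Step 3: N_D=13, N_A=21, L=34


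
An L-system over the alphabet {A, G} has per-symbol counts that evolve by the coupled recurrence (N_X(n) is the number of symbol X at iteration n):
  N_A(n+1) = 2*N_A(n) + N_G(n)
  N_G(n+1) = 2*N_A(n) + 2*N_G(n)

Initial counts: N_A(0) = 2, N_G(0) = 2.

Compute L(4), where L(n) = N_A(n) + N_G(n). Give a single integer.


Step 0: N_A=2, N_G=2, L=4
Step 1: N_A=6, N_G=8, L=14
Step 2: N_A=20, N_G=28, L=48
Step 3: N_A=68, N_G=96, L=164
Step 4: N_A=232, N_G=328, L=560

Answer: 560


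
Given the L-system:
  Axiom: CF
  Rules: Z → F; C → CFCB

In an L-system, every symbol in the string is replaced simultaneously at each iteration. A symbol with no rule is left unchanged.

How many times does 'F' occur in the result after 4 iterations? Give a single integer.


Step 0: CF  (1 'F')
Step 1: CFCBF  (2 'F')
Step 2: CFCBFCFCBBF  (4 'F')
Step 3: CFCBFCFCBBFCFCBFCFCBBBF  (8 'F')
Step 4: CFCBFCFCBBFCFCBFCFCBBBFCFCBFCFCBBFCFCBFCFCBBBBF  (16 'F')

Answer: 16


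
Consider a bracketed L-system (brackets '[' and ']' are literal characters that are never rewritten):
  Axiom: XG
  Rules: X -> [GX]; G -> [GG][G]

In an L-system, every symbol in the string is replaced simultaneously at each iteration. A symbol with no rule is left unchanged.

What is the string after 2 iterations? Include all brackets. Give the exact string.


Answer: [[GG][G][GX]][[GG][G][GG][G]][[GG][G]]

Derivation:
Step 0: XG
Step 1: [GX][GG][G]
Step 2: [[GG][G][GX]][[GG][G][GG][G]][[GG][G]]


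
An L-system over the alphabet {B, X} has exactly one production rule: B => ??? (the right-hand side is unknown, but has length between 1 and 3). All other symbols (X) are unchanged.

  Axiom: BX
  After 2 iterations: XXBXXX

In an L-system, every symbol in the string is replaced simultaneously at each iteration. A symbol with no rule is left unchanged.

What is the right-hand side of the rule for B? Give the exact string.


Trying B => XBX:
  Step 0: BX
  Step 1: XBXX
  Step 2: XXBXXX
Matches the given result.

Answer: XBX


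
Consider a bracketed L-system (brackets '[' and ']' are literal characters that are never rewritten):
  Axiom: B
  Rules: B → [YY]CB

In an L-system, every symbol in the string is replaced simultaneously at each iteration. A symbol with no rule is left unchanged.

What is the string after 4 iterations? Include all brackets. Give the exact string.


Step 0: B
Step 1: [YY]CB
Step 2: [YY]C[YY]CB
Step 3: [YY]C[YY]C[YY]CB
Step 4: [YY]C[YY]C[YY]C[YY]CB

Answer: [YY]C[YY]C[YY]C[YY]CB


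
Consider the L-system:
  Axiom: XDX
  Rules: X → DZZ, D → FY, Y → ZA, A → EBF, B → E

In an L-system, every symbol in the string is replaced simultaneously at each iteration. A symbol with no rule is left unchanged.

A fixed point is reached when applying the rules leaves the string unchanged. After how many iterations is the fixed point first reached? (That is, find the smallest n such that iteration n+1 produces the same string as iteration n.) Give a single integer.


Answer: 5

Derivation:
Step 0: XDX
Step 1: DZZFYDZZ
Step 2: FYZZFZAFYZZ
Step 3: FZAZZFZEBFFZAZZ
Step 4: FZEBFZZFZEEFFZEBFZZ
Step 5: FZEEFZZFZEEFFZEEFZZ
Step 6: FZEEFZZFZEEFFZEEFZZ  (unchanged — fixed point at step 5)


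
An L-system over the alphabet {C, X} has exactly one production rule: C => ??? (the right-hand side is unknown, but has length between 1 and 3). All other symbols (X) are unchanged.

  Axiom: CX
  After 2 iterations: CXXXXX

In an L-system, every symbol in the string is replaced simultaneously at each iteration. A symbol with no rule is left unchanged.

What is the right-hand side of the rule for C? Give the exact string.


Answer: CXX

Derivation:
Trying C => CXX:
  Step 0: CX
  Step 1: CXXX
  Step 2: CXXXXX
Matches the given result.


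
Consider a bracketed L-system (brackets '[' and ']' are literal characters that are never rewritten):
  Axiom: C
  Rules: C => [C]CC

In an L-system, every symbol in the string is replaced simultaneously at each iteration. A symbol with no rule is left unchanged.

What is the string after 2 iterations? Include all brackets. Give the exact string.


Step 0: C
Step 1: [C]CC
Step 2: [[C]CC][C]CC[C]CC

Answer: [[C]CC][C]CC[C]CC


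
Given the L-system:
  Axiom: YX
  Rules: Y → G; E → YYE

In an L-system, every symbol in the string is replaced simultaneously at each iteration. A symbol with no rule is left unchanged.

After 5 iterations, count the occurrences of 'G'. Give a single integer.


Answer: 1

Derivation:
Step 0: YX  (0 'G')
Step 1: GX  (1 'G')
Step 2: GX  (1 'G')
Step 3: GX  (1 'G')
Step 4: GX  (1 'G')
Step 5: GX  (1 'G')


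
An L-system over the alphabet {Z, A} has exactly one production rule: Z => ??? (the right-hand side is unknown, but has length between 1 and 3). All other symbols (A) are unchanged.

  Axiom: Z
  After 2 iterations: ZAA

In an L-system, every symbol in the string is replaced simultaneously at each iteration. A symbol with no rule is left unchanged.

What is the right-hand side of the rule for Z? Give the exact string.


Trying Z => ZA:
  Step 0: Z
  Step 1: ZA
  Step 2: ZAA
Matches the given result.

Answer: ZA


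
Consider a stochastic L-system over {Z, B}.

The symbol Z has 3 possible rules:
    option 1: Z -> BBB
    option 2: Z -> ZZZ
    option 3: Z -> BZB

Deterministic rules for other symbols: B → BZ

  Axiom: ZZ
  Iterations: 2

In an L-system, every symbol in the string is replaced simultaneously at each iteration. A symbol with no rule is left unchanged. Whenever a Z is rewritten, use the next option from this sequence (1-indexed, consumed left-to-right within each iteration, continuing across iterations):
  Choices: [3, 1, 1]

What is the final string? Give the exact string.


Step 0: ZZ
Step 1: BZBBBB  (used choices [3, 1])
Step 2: BZBBBBZBZBZBZ  (used choices [1])

Answer: BZBBBBZBZBZBZ


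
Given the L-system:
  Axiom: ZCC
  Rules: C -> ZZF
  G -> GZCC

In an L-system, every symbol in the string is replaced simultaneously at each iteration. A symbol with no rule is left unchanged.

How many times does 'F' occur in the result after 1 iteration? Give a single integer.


Step 0: ZCC  (0 'F')
Step 1: ZZZFZZF  (2 'F')

Answer: 2


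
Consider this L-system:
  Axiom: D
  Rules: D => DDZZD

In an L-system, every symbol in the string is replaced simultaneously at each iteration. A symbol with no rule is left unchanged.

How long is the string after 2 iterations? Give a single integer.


Answer: 17

Derivation:
Step 0: length = 1
Step 1: length = 5
Step 2: length = 17


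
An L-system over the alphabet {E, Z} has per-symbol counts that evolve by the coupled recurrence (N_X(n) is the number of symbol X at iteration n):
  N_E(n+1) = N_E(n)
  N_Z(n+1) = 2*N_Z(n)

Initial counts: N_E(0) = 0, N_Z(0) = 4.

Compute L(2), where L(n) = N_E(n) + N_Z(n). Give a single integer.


Answer: 16

Derivation:
Step 0: N_E=0, N_Z=4, L=4
Step 1: N_E=0, N_Z=8, L=8
Step 2: N_E=0, N_Z=16, L=16


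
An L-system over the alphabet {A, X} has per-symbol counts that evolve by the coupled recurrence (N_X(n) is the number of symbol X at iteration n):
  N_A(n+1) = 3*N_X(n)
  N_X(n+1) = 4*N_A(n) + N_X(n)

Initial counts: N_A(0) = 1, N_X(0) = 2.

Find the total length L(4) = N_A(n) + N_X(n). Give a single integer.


Answer: 768

Derivation:
Step 0: N_A=1, N_X=2, L=3
Step 1: N_A=6, N_X=6, L=12
Step 2: N_A=18, N_X=30, L=48
Step 3: N_A=90, N_X=102, L=192
Step 4: N_A=306, N_X=462, L=768


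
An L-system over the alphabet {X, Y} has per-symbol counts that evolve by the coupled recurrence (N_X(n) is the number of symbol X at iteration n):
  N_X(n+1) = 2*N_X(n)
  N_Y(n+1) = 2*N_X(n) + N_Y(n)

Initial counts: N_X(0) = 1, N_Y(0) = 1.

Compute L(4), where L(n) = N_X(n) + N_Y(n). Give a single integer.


Step 0: N_X=1, N_Y=1, L=2
Step 1: N_X=2, N_Y=3, L=5
Step 2: N_X=4, N_Y=7, L=11
Step 3: N_X=8, N_Y=15, L=23
Step 4: N_X=16, N_Y=31, L=47

Answer: 47


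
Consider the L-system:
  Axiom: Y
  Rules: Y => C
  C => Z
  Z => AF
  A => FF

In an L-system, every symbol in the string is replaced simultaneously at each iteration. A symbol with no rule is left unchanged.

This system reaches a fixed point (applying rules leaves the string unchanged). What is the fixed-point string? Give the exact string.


Step 0: Y
Step 1: C
Step 2: Z
Step 3: AF
Step 4: FFF
Step 5: FFF  (unchanged — fixed point at step 4)

Answer: FFF


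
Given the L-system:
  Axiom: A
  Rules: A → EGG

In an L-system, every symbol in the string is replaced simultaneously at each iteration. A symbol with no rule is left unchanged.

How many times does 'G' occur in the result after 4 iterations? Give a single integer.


Step 0: A  (0 'G')
Step 1: EGG  (2 'G')
Step 2: EGG  (2 'G')
Step 3: EGG  (2 'G')
Step 4: EGG  (2 'G')

Answer: 2


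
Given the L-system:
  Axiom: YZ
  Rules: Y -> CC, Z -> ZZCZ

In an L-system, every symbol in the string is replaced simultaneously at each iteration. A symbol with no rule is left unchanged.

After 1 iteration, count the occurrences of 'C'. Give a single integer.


Answer: 3

Derivation:
Step 0: YZ  (0 'C')
Step 1: CCZZCZ  (3 'C')


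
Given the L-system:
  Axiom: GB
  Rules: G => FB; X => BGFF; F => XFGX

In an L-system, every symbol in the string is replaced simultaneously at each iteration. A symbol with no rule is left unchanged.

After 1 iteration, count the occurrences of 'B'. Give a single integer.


Answer: 2

Derivation:
Step 0: GB  (1 'B')
Step 1: FBB  (2 'B')


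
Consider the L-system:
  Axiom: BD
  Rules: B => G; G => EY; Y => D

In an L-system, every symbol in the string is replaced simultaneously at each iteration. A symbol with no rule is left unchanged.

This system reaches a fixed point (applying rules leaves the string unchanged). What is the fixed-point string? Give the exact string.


Answer: EDD

Derivation:
Step 0: BD
Step 1: GD
Step 2: EYD
Step 3: EDD
Step 4: EDD  (unchanged — fixed point at step 3)


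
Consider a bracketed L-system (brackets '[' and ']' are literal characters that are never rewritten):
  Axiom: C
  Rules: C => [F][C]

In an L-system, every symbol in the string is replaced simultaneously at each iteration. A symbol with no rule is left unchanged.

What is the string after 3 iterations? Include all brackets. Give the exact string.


Step 0: C
Step 1: [F][C]
Step 2: [F][[F][C]]
Step 3: [F][[F][[F][C]]]

Answer: [F][[F][[F][C]]]


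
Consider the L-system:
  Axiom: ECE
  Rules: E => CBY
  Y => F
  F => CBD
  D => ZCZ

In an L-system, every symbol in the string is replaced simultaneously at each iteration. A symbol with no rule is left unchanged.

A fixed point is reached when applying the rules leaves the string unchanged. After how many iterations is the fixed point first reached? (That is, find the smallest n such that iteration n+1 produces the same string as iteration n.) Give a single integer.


Answer: 4

Derivation:
Step 0: ECE
Step 1: CBYCCBY
Step 2: CBFCCBF
Step 3: CBCBDCCBCBD
Step 4: CBCBZCZCCBCBZCZ
Step 5: CBCBZCZCCBCBZCZ  (unchanged — fixed point at step 4)


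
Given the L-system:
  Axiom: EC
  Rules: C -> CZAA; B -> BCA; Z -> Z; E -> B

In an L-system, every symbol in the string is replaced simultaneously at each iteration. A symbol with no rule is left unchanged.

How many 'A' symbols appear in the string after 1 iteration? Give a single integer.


Step 0: EC  (0 'A')
Step 1: BCZAA  (2 'A')

Answer: 2


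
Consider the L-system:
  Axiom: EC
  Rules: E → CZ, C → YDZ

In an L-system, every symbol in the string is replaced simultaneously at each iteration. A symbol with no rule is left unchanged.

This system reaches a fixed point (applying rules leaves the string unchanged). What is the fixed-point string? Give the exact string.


Step 0: EC
Step 1: CZYDZ
Step 2: YDZZYDZ
Step 3: YDZZYDZ  (unchanged — fixed point at step 2)

Answer: YDZZYDZ


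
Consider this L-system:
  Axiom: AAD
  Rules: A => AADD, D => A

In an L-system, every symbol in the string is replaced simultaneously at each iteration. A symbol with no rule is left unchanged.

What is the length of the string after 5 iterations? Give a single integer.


Answer: 492

Derivation:
Step 0: length = 3
Step 1: length = 9
Step 2: length = 24
Step 3: length = 66
Step 4: length = 180
Step 5: length = 492


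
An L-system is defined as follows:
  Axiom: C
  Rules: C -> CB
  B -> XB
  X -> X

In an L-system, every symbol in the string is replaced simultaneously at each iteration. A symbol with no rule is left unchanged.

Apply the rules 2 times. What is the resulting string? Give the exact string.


Answer: CBXB

Derivation:
Step 0: C
Step 1: CB
Step 2: CBXB


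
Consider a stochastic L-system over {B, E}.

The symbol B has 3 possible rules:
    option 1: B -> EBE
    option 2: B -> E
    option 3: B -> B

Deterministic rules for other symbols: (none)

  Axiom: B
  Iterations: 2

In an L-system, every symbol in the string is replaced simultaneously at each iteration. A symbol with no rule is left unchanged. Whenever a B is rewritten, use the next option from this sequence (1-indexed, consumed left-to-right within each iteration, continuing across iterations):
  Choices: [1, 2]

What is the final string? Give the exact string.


Step 0: B
Step 1: EBE  (used choices [1])
Step 2: EEE  (used choices [2])

Answer: EEE


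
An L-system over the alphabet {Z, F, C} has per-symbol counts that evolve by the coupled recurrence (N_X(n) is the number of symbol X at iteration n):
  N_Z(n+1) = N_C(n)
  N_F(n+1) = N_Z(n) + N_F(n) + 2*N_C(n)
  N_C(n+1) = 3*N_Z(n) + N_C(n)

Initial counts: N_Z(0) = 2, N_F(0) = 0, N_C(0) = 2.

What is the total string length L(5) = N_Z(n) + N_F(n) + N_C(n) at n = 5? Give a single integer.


Answer: 622

Derivation:
Step 0: N_Z=2, N_F=0, N_C=2, L=4
Step 1: N_Z=2, N_F=6, N_C=8, L=16
Step 2: N_Z=8, N_F=24, N_C=14, L=46
Step 3: N_Z=14, N_F=60, N_C=38, L=112
Step 4: N_Z=38, N_F=150, N_C=80, L=268
Step 5: N_Z=80, N_F=348, N_C=194, L=622


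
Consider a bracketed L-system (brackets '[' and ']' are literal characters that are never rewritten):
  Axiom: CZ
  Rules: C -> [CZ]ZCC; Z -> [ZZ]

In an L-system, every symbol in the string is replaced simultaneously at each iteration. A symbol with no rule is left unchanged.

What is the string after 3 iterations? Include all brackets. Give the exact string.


Answer: [[[CZ]ZCC[ZZ]][ZZ][CZ]ZCC[CZ]ZCC[[ZZ][ZZ]]][[ZZ][ZZ]][[CZ]ZCC[ZZ]][ZZ][CZ]ZCC[CZ]ZCC[[CZ]ZCC[ZZ]][ZZ][CZ]ZCC[CZ]ZCC[[[ZZ][ZZ]][[ZZ][ZZ]]]

Derivation:
Step 0: CZ
Step 1: [CZ]ZCC[ZZ]
Step 2: [[CZ]ZCC[ZZ]][ZZ][CZ]ZCC[CZ]ZCC[[ZZ][ZZ]]
Step 3: [[[CZ]ZCC[ZZ]][ZZ][CZ]ZCC[CZ]ZCC[[ZZ][ZZ]]][[ZZ][ZZ]][[CZ]ZCC[ZZ]][ZZ][CZ]ZCC[CZ]ZCC[[CZ]ZCC[ZZ]][ZZ][CZ]ZCC[CZ]ZCC[[[ZZ][ZZ]][[ZZ][ZZ]]]


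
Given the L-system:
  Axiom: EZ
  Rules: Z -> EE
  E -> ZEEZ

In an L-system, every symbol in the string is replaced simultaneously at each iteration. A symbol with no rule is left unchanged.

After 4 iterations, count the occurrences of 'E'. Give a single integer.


Step 0: EZ  (1 'E')
Step 1: ZEEZEE  (4 'E')
Step 2: EEZEEZZEEZEEZEEZZEEZ  (12 'E')
Step 3: ZEEZZEEZEEZEEZZEEZEEEEZEEZZEEZEEZEEZZEEZEEZEEZZEEZEEEEZEEZZEEZEE  (40 'E')
Step 4: EEZEEZZEEZEEEEZEEZZEEZEEZEEZZEEZEEZEEZZEEZEEEEZEEZZEEZEEZEEZZEEZZEEZZEEZEEZEEZZEEZEEEEZEEZZEEZEEZEEZZEEZEEZEEZZEEZEEEEZEEZZEEZEEZEEZZEEZEEZEEZZEEZEEEEZEEZZEEZEEZEEZZEEZZEEZZEEZEEZEEZZEEZEEEEZEEZZEEZEEZEEZZEEZ  (128 'E')

Answer: 128


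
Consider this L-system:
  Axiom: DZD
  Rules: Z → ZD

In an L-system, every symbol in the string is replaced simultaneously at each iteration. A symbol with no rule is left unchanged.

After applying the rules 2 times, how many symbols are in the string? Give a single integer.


Step 0: length = 3
Step 1: length = 4
Step 2: length = 5

Answer: 5


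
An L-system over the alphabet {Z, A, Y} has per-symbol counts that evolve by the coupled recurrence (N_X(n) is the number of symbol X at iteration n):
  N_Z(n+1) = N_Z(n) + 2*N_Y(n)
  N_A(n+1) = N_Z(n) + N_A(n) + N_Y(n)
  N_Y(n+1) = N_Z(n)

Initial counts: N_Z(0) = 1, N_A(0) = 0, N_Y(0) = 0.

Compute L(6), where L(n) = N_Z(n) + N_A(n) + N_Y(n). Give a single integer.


Answer: 127

Derivation:
Step 0: N_Z=1, N_A=0, N_Y=0, L=1
Step 1: N_Z=1, N_A=1, N_Y=1, L=3
Step 2: N_Z=3, N_A=3, N_Y=1, L=7
Step 3: N_Z=5, N_A=7, N_Y=3, L=15
Step 4: N_Z=11, N_A=15, N_Y=5, L=31
Step 5: N_Z=21, N_A=31, N_Y=11, L=63
Step 6: N_Z=43, N_A=63, N_Y=21, L=127


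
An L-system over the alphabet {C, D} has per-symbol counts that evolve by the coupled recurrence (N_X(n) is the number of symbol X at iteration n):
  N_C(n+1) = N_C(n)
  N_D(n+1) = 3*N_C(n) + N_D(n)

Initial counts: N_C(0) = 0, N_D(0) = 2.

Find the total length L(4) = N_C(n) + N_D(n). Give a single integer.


Answer: 2

Derivation:
Step 0: N_C=0, N_D=2, L=2
Step 1: N_C=0, N_D=2, L=2
Step 2: N_C=0, N_D=2, L=2
Step 3: N_C=0, N_D=2, L=2
Step 4: N_C=0, N_D=2, L=2


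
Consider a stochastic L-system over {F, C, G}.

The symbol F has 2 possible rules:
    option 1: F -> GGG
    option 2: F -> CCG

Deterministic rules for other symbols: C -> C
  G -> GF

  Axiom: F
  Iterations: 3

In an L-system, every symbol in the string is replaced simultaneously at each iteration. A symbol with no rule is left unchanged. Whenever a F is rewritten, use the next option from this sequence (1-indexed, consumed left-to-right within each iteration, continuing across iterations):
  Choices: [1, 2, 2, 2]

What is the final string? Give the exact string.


Step 0: F
Step 1: GGG  (used choices [1])
Step 2: GFGFGF  (used choices [])
Step 3: GFCCGGFCCGGFCCG  (used choices [2, 2, 2])

Answer: GFCCGGFCCGGFCCG


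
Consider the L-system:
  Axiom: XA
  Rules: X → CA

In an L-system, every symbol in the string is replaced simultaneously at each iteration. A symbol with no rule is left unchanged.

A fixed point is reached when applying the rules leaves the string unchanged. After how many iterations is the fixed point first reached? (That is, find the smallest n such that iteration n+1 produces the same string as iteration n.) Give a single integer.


Step 0: XA
Step 1: CAA
Step 2: CAA  (unchanged — fixed point at step 1)

Answer: 1


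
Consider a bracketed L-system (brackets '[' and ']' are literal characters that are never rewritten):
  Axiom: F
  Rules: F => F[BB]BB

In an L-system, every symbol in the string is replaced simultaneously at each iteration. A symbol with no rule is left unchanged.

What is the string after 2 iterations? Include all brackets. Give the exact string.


Step 0: F
Step 1: F[BB]BB
Step 2: F[BB]BB[BB]BB

Answer: F[BB]BB[BB]BB


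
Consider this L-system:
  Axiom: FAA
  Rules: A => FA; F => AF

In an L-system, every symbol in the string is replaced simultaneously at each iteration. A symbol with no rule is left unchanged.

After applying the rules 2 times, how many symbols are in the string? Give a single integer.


Answer: 12

Derivation:
Step 0: length = 3
Step 1: length = 6
Step 2: length = 12


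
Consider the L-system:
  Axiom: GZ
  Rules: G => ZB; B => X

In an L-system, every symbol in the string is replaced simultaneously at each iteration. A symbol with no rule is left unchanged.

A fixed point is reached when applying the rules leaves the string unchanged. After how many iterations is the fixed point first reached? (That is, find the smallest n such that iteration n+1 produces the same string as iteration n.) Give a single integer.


Step 0: GZ
Step 1: ZBZ
Step 2: ZXZ
Step 3: ZXZ  (unchanged — fixed point at step 2)

Answer: 2


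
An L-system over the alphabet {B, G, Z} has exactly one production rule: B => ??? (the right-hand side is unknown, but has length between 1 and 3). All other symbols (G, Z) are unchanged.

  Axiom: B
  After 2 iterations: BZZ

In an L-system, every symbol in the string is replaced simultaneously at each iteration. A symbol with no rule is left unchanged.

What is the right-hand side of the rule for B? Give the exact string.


Answer: BZ

Derivation:
Trying B => BZ:
  Step 0: B
  Step 1: BZ
  Step 2: BZZ
Matches the given result.


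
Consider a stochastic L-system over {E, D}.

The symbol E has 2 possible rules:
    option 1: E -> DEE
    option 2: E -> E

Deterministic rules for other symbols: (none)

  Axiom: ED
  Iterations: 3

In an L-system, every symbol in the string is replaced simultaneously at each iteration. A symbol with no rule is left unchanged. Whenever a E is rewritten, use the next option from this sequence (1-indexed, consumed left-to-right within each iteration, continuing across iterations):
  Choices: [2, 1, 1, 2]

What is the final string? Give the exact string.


Answer: DDEEED

Derivation:
Step 0: ED
Step 1: ED  (used choices [2])
Step 2: DEED  (used choices [1])
Step 3: DDEEED  (used choices [1, 2])


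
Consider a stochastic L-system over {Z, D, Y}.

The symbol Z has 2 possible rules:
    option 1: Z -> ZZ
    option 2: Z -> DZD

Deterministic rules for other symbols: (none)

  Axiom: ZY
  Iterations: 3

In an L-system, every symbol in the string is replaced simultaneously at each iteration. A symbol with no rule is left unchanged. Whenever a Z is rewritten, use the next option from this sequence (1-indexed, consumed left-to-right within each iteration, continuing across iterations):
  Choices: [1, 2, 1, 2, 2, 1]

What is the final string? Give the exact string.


Answer: DDZDDDZDZZY

Derivation:
Step 0: ZY
Step 1: ZZY  (used choices [1])
Step 2: DZDZZY  (used choices [2, 1])
Step 3: DDZDDDZDZZY  (used choices [2, 2, 1])


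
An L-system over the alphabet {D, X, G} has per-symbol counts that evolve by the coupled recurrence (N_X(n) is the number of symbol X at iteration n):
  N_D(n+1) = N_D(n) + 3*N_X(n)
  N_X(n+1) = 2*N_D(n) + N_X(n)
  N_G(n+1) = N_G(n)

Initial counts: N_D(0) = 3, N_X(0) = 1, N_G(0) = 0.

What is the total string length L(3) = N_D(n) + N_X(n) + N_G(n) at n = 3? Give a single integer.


Step 0: N_D=3, N_X=1, N_G=0, L=4
Step 1: N_D=6, N_X=7, N_G=0, L=13
Step 2: N_D=27, N_X=19, N_G=0, L=46
Step 3: N_D=84, N_X=73, N_G=0, L=157

Answer: 157


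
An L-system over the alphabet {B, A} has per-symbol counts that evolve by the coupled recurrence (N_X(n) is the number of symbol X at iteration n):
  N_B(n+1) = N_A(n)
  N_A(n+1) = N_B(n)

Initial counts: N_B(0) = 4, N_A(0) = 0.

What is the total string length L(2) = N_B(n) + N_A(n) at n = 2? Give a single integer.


Step 0: N_B=4, N_A=0, L=4
Step 1: N_B=0, N_A=4, L=4
Step 2: N_B=4, N_A=0, L=4

Answer: 4


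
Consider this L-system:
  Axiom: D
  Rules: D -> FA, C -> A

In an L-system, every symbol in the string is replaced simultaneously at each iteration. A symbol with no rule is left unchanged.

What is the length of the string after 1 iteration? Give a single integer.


Step 0: length = 1
Step 1: length = 2

Answer: 2


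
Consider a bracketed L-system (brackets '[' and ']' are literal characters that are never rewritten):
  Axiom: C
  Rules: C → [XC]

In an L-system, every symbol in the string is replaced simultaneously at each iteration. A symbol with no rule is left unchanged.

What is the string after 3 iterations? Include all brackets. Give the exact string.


Step 0: C
Step 1: [XC]
Step 2: [X[XC]]
Step 3: [X[X[XC]]]

Answer: [X[X[XC]]]


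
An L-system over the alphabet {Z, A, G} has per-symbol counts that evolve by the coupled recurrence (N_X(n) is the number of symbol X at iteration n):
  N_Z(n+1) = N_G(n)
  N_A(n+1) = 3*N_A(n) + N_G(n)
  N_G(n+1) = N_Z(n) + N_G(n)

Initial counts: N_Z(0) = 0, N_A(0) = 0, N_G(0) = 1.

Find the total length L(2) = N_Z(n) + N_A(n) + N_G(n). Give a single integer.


Answer: 7

Derivation:
Step 0: N_Z=0, N_A=0, N_G=1, L=1
Step 1: N_Z=1, N_A=1, N_G=1, L=3
Step 2: N_Z=1, N_A=4, N_G=2, L=7


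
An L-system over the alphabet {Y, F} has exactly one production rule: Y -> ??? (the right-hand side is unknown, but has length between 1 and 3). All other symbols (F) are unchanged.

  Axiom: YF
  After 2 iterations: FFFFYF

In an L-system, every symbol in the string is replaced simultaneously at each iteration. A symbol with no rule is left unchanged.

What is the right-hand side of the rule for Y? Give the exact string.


Trying Y -> FFY:
  Step 0: YF
  Step 1: FFYF
  Step 2: FFFFYF
Matches the given result.

Answer: FFY


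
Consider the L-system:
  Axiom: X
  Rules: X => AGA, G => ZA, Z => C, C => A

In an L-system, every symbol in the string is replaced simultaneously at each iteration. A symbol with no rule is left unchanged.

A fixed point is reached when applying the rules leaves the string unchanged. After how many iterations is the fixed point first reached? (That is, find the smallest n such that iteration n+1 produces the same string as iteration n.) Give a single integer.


Step 0: X
Step 1: AGA
Step 2: AZAA
Step 3: ACAA
Step 4: AAAA
Step 5: AAAA  (unchanged — fixed point at step 4)

Answer: 4


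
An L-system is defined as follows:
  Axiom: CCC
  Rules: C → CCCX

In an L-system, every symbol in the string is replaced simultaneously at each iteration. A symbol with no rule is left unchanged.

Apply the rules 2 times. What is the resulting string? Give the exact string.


Answer: CCCXCCCXCCCXXCCCXCCCXCCCXXCCCXCCCXCCCXX

Derivation:
Step 0: CCC
Step 1: CCCXCCCXCCCX
Step 2: CCCXCCCXCCCXXCCCXCCCXCCCXXCCCXCCCXCCCXX


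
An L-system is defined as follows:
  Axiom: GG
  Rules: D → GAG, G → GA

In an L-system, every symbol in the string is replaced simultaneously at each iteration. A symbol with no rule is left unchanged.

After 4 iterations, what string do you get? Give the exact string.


Answer: GAAAAGAAAA

Derivation:
Step 0: GG
Step 1: GAGA
Step 2: GAAGAA
Step 3: GAAAGAAA
Step 4: GAAAAGAAAA


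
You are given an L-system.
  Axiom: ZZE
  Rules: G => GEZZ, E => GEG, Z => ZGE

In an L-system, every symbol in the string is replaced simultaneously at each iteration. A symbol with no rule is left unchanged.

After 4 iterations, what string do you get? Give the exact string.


Answer: ZGEGEZZGEGGEZZGEGZGEZGEGEZZGEGGEZZGEZZGEGZGEZGEGEZZGEGGEZZZGEGEZZGEGZGEGEZZGEGGEZZGEGZGEZGEGEZZGEGGEZZGEZZGEGZGEZGEZGEGEZZGEGGEZZGEGZGEZGEGEZZGEGGEZZGEZZGEGZGEZGEGEZZGEGGEZZZGEGEZZGEGZGEGEZZGEGGEZZGEGZGEZGEGEZZGEGGEZZGEZZGEGZGEZGEGEZZGEGZGEZGEGEZZGEGGEZZZGEGEZZGEGZGEGEZZGEGGEZZGEGZGEZGEGEZZGEGGEZZGEZZGEGZGEZGEGEZZGEGZGEZGEGEZZGEGGEZZZGEGEZZGEGZGEGEZZGEG

Derivation:
Step 0: ZZE
Step 1: ZGEZGEGEG
Step 2: ZGEGEZZGEGZGEGEZZGEGGEZZGEGGEZZ
Step 3: ZGEGEZZGEGGEZZGEGZGEZGEGEZZGEGGEZZZGEGEZZGEGGEZZGEGZGEZGEGEZZGEGGEZZGEZZGEGZGEZGEGEZZGEGGEZZGEZZGEGZGEZGE
Step 4: ZGEGEZZGEGGEZZGEGZGEZGEGEZZGEGGEZZGEZZGEGZGEZGEGEZZGEGGEZZZGEGEZZGEGZGEGEZZGEGGEZZGEGZGEZGEGEZZGEGGEZZGEZZGEGZGEZGEZGEGEZZGEGGEZZGEGZGEZGEGEZZGEGGEZZGEZZGEGZGEZGEGEZZGEGGEZZZGEGEZZGEGZGEGEZZGEGGEZZGEGZGEZGEGEZZGEGGEZZGEZZGEGZGEZGEGEZZGEGZGEZGEGEZZGEGGEZZZGEGEZZGEGZGEGEZZGEGGEZZGEGZGEZGEGEZZGEGGEZZGEZZGEGZGEZGEGEZZGEGZGEZGEGEZZGEGGEZZZGEGEZZGEGZGEGEZZGEG


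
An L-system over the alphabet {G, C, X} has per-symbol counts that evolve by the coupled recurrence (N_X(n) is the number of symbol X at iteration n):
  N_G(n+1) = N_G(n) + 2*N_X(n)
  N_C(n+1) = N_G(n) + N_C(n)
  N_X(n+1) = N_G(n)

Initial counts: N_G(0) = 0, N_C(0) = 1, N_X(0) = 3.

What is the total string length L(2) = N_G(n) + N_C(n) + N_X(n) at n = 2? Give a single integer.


Step 0: N_G=0, N_C=1, N_X=3, L=4
Step 1: N_G=6, N_C=1, N_X=0, L=7
Step 2: N_G=6, N_C=7, N_X=6, L=19

Answer: 19


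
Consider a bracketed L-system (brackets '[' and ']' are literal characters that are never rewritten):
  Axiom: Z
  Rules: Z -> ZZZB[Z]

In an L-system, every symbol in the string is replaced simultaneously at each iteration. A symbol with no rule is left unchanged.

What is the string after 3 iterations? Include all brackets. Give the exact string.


Answer: ZZZB[Z]ZZZB[Z]ZZZB[Z]B[ZZZB[Z]]ZZZB[Z]ZZZB[Z]ZZZB[Z]B[ZZZB[Z]]ZZZB[Z]ZZZB[Z]ZZZB[Z]B[ZZZB[Z]]B[ZZZB[Z]ZZZB[Z]ZZZB[Z]B[ZZZB[Z]]]

Derivation:
Step 0: Z
Step 1: ZZZB[Z]
Step 2: ZZZB[Z]ZZZB[Z]ZZZB[Z]B[ZZZB[Z]]
Step 3: ZZZB[Z]ZZZB[Z]ZZZB[Z]B[ZZZB[Z]]ZZZB[Z]ZZZB[Z]ZZZB[Z]B[ZZZB[Z]]ZZZB[Z]ZZZB[Z]ZZZB[Z]B[ZZZB[Z]]B[ZZZB[Z]ZZZB[Z]ZZZB[Z]B[ZZZB[Z]]]


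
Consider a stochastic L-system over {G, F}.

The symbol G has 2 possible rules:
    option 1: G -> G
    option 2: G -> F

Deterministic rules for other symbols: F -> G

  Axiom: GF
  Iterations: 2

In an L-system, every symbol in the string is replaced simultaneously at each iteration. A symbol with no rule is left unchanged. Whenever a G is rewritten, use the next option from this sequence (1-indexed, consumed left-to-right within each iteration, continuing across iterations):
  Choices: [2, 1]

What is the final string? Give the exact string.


Answer: GG

Derivation:
Step 0: GF
Step 1: FG  (used choices [2])
Step 2: GG  (used choices [1])


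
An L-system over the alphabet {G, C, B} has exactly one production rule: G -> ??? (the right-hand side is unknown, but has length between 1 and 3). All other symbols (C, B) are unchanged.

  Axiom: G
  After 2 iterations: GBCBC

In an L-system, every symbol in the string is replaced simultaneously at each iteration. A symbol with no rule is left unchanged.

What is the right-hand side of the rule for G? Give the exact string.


Answer: GBC

Derivation:
Trying G -> GBC:
  Step 0: G
  Step 1: GBC
  Step 2: GBCBC
Matches the given result.


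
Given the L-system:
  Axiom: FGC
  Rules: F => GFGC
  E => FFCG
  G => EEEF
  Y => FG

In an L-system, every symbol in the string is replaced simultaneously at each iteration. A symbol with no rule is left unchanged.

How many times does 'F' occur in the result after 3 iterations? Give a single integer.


Step 0: FGC  (1 'F')
Step 1: GFGCEEEFC  (2 'F')
Step 2: EEEFGFGCEEEFCFFCGFFCGFFCGGFGCC  (10 'F')
Step 3: FFCGFFCGFFCGGFGCEEEFGFGCEEEFCFFCGFFCGFFCGGFGCCGFGCGFGCCEEEFGFGCGFGCCEEEFGFGCGFGCCEEEFEEEFGFGCEEEFCC  (29 'F')

Answer: 29
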